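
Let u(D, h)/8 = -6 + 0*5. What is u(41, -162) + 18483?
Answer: 18435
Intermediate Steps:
u(D, h) = -48 (u(D, h) = 8*(-6 + 0*5) = 8*(-6 + 0) = 8*(-6) = -48)
u(41, -162) + 18483 = -48 + 18483 = 18435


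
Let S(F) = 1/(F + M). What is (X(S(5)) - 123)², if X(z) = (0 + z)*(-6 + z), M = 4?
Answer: 100320256/6561 ≈ 15290.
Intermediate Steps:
S(F) = 1/(4 + F) (S(F) = 1/(F + 4) = 1/(4 + F))
X(z) = z*(-6 + z)
(X(S(5)) - 123)² = ((-6 + 1/(4 + 5))/(4 + 5) - 123)² = ((-6 + 1/9)/9 - 123)² = ((-6 + ⅑)/9 - 123)² = ((⅑)*(-53/9) - 123)² = (-53/81 - 123)² = (-10016/81)² = 100320256/6561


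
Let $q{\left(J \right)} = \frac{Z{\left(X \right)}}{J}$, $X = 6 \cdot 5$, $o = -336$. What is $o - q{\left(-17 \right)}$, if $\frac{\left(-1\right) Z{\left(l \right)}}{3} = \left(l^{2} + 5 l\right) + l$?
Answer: $- \frac{8952}{17} \approx -526.59$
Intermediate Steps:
$X = 30$
$Z{\left(l \right)} = - 18 l - 3 l^{2}$ ($Z{\left(l \right)} = - 3 \left(\left(l^{2} + 5 l\right) + l\right) = - 3 \left(l^{2} + 6 l\right) = - 18 l - 3 l^{2}$)
$q{\left(J \right)} = - \frac{3240}{J}$ ($q{\left(J \right)} = \frac{\left(-3\right) 30 \left(6 + 30\right)}{J} = \frac{\left(-3\right) 30 \cdot 36}{J} = - \frac{3240}{J}$)
$o - q{\left(-17 \right)} = -336 - - \frac{3240}{-17} = -336 - \left(-3240\right) \left(- \frac{1}{17}\right) = -336 - \frac{3240}{17} = - \frac{8952}{17}$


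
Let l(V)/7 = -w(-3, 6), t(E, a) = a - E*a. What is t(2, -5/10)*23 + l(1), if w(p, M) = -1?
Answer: 37/2 ≈ 18.500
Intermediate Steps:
t(E, a) = a - E*a
l(V) = 7 (l(V) = 7*(-1*(-1)) = 7*1 = 7)
t(2, -5/10)*23 + l(1) = ((-5/10)*(1 - 1*2))*23 + 7 = ((-5*⅒)*(1 - 2))*23 + 7 = -½*(-1)*23 + 7 = (½)*23 + 7 = 23/2 + 7 = 37/2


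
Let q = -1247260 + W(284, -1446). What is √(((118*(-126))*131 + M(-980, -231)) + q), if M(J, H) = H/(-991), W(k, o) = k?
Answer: I*√3137438228483/991 ≈ 1787.4*I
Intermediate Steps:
M(J, H) = -H/991 (M(J, H) = H*(-1/991) = -H/991)
q = -1246976 (q = -1247260 + 284 = -1246976)
√(((118*(-126))*131 + M(-980, -231)) + q) = √(((118*(-126))*131 - 1/991*(-231)) - 1246976) = √((-14868*131 + 231/991) - 1246976) = √((-1947708 + 231/991) - 1246976) = √(-1930178397/991 - 1246976) = √(-3165931613/991) = I*√3137438228483/991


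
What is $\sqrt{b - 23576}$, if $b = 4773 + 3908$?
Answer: $3 i \sqrt{1655} \approx 122.05 i$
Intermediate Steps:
$b = 8681$
$\sqrt{b - 23576} = \sqrt{8681 - 23576} = \sqrt{-14895} = 3 i \sqrt{1655}$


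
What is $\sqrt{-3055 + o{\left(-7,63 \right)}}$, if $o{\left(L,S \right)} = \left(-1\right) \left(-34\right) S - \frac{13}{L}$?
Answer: $\frac{i \sqrt{44646}}{7} \approx 30.185 i$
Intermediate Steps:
$o{\left(L,S \right)} = - \frac{13}{L} + 34 S$ ($o{\left(L,S \right)} = 34 S - \frac{13}{L} = - \frac{13}{L} + 34 S$)
$\sqrt{-3055 + o{\left(-7,63 \right)}} = \sqrt{-3055 + \left(- \frac{13}{-7} + 34 \cdot 63\right)} = \sqrt{-3055 + \left(\left(-13\right) \left(- \frac{1}{7}\right) + 2142\right)} = \sqrt{-3055 + \left(\frac{13}{7} + 2142\right)} = \sqrt{-3055 + \frac{15007}{7}} = \sqrt{- \frac{6378}{7}} = \frac{i \sqrt{44646}}{7}$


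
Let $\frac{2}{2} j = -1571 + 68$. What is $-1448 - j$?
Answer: $55$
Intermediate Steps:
$j = -1503$ ($j = -1571 + 68 = -1503$)
$-1448 - j = -1448 - -1503 = -1448 + 1503 = 55$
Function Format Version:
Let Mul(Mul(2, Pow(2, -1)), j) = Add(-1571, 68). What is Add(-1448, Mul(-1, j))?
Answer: 55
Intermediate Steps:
j = -1503 (j = Add(-1571, 68) = -1503)
Add(-1448, Mul(-1, j)) = Add(-1448, Mul(-1, -1503)) = Add(-1448, 1503) = 55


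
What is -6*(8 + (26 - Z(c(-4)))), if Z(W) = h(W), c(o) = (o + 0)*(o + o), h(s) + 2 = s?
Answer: -24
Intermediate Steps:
h(s) = -2 + s
c(o) = 2*o² (c(o) = o*(2*o) = 2*o²)
Z(W) = -2 + W
-6*(8 + (26 - Z(c(-4)))) = -6*(8 + (26 - (-2 + 2*(-4)²))) = -6*(8 + (26 - (-2 + 2*16))) = -6*(8 + (26 - (-2 + 32))) = -6*(8 + (26 - 1*30)) = -6*(8 + (26 - 30)) = -6*(8 - 4) = -6*4 = -24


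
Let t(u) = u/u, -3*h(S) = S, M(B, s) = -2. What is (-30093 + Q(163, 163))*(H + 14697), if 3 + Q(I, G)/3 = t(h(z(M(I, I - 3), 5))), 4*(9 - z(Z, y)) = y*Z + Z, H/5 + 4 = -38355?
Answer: 5330472702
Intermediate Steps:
H = -191795 (H = -20 + 5*(-38355) = -20 - 191775 = -191795)
z(Z, y) = 9 - Z/4 - Z*y/4 (z(Z, y) = 9 - (y*Z + Z)/4 = 9 - (Z*y + Z)/4 = 9 - (Z + Z*y)/4 = 9 + (-Z/4 - Z*y/4) = 9 - Z/4 - Z*y/4)
h(S) = -S/3
t(u) = 1
Q(I, G) = -6 (Q(I, G) = -9 + 3*1 = -9 + 3 = -6)
(-30093 + Q(163, 163))*(H + 14697) = (-30093 - 6)*(-191795 + 14697) = -30099*(-177098) = 5330472702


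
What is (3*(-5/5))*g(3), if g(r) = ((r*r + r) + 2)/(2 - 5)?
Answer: 14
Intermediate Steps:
g(r) = -2/3 - r/3 - r**2/3 (g(r) = ((r**2 + r) + 2)/(-3) = ((r + r**2) + 2)*(-1/3) = (2 + r + r**2)*(-1/3) = -2/3 - r/3 - r**2/3)
(3*(-5/5))*g(3) = (3*(-5/5))*(-2/3 - 1/3*3 - 1/3*3**2) = (3*(-5*1/5))*(-2/3 - 1 - 1/3*9) = (3*(-1))*(-2/3 - 1 - 3) = -3*(-14/3) = 14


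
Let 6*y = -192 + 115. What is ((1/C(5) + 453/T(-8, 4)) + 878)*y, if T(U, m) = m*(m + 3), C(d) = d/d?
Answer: -91905/8 ≈ -11488.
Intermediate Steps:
C(d) = 1
T(U, m) = m*(3 + m)
y = -77/6 (y = (-192 + 115)/6 = (⅙)*(-77) = -77/6 ≈ -12.833)
((1/C(5) + 453/T(-8, 4)) + 878)*y = ((1/1 + 453/((4*(3 + 4)))) + 878)*(-77/6) = ((1*1 + 453/((4*7))) + 878)*(-77/6) = ((1 + 453/28) + 878)*(-77/6) = (481/28 + 878)*(-77/6) = (25065/28)*(-77/6) = -91905/8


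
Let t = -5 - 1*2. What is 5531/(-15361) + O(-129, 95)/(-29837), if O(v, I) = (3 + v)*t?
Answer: -178576849/458326157 ≈ -0.38963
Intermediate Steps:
t = -7 (t = -5 - 2 = -7)
O(v, I) = -21 - 7*v (O(v, I) = (3 + v)*(-7) = -21 - 7*v)
5531/(-15361) + O(-129, 95)/(-29837) = 5531/(-15361) + (-21 - 7*(-129))/(-29837) = 5531*(-1/15361) + (-21 + 903)*(-1/29837) = -5531/15361 + 882*(-1/29837) = -5531/15361 - 882/29837 = -178576849/458326157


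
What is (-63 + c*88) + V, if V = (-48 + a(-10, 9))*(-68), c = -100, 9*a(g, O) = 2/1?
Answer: -50527/9 ≈ -5614.1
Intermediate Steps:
a(g, O) = 2/9 (a(g, O) = (2/1)/9 = (2*1)/9 = (⅑)*2 = 2/9)
V = 29240/9 (V = (-48 + 2/9)*(-68) = -430/9*(-68) = 29240/9 ≈ 3248.9)
(-63 + c*88) + V = (-63 - 100*88) + 29240/9 = (-63 - 8800) + 29240/9 = -8863 + 29240/9 = -50527/9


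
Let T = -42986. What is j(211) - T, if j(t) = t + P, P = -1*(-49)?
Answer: 43246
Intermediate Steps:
P = 49
j(t) = 49 + t (j(t) = t + 49 = 49 + t)
j(211) - T = (49 + 211) - 1*(-42986) = 260 + 42986 = 43246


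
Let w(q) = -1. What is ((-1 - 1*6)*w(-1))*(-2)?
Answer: -14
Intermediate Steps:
((-1 - 1*6)*w(-1))*(-2) = ((-1 - 1*6)*(-1))*(-2) = ((-1 - 6)*(-1))*(-2) = -7*(-1)*(-2) = 7*(-2) = -14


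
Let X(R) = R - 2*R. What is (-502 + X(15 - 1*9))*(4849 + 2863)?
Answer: -3917696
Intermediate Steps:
X(R) = -R
(-502 + X(15 - 1*9))*(4849 + 2863) = (-502 - (15 - 1*9))*(4849 + 2863) = (-502 - (15 - 9))*7712 = (-502 - 1*6)*7712 = (-502 - 6)*7712 = -508*7712 = -3917696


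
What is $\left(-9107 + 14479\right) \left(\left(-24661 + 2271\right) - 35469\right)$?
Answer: $-310818548$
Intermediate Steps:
$\left(-9107 + 14479\right) \left(\left(-24661 + 2271\right) - 35469\right) = 5372 \left(-22390 - 35469\right) = 5372 \left(-57859\right) = -310818548$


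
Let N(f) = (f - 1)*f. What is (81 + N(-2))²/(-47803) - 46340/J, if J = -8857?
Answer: 2148152387/423391171 ≈ 5.0737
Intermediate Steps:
N(f) = f*(-1 + f) (N(f) = (-1 + f)*f = f*(-1 + f))
(81 + N(-2))²/(-47803) - 46340/J = (81 - 2*(-1 - 2))²/(-47803) - 46340/(-8857) = (81 - 2*(-3))²*(-1/47803) - 46340*(-1/8857) = (81 + 6)²*(-1/47803) + 46340/8857 = 87²*(-1/47803) + 46340/8857 = 7569*(-1/47803) + 46340/8857 = -7569/47803 + 46340/8857 = 2148152387/423391171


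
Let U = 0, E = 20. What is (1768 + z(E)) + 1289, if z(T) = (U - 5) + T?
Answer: 3072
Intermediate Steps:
z(T) = -5 + T (z(T) = (0 - 5) + T = -5 + T)
(1768 + z(E)) + 1289 = (1768 + (-5 + 20)) + 1289 = (1768 + 15) + 1289 = 1783 + 1289 = 3072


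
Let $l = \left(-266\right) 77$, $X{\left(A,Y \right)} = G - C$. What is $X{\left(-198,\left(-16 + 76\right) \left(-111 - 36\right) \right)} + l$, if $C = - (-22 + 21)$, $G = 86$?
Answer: $-20397$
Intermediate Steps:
$C = 1$ ($C = \left(-1\right) \left(-1\right) = 1$)
$X{\left(A,Y \right)} = 85$ ($X{\left(A,Y \right)} = 86 - 1 = 85$)
$l = -20482$
$X{\left(-198,\left(-16 + 76\right) \left(-111 - 36\right) \right)} + l = 85 - 20482 = -20397$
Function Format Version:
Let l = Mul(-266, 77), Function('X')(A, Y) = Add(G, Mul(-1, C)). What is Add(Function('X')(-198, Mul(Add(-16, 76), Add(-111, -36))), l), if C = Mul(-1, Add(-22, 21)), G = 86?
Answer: -20397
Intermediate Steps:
C = 1 (C = Mul(-1, -1) = 1)
Function('X')(A, Y) = 85 (Function('X')(A, Y) = Add(86, Mul(-1, 1)) = Add(86, -1) = 85)
l = -20482
Add(Function('X')(-198, Mul(Add(-16, 76), Add(-111, -36))), l) = Add(85, -20482) = -20397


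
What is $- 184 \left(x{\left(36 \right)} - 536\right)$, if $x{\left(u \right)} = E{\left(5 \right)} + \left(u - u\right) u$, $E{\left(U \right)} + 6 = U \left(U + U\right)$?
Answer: $90528$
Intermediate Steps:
$E{\left(U \right)} = -6 + 2 U^{2}$ ($E{\left(U \right)} = -6 + U \left(U + U\right) = -6 + U 2 U = -6 + 2 U^{2}$)
$x{\left(u \right)} = 44$ ($x{\left(u \right)} = \left(-6 + 2 \cdot 5^{2}\right) + \left(u - u\right) u = \left(-6 + 2 \cdot 25\right) + 0 u = \left(-6 + 50\right) + 0 = 44 + 0 = 44$)
$- 184 \left(x{\left(36 \right)} - 536\right) = - 184 \left(44 - 536\right) = \left(-184\right) \left(-492\right) = 90528$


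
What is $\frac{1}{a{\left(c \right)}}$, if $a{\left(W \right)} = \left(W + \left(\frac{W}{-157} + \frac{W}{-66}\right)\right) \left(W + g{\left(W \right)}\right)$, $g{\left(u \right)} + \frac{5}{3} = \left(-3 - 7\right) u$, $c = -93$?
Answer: $- \frac{5181}{393829177} \approx -1.3155 \cdot 10^{-5}$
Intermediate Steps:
$g{\left(u \right)} = - \frac{5}{3} - 10 u$ ($g{\left(u \right)} = - \frac{5}{3} + \left(-3 - 7\right) u = - \frac{5}{3} - 10 u$)
$a{\left(W \right)} = \frac{10139 W \left(- \frac{5}{3} - 9 W\right)}{10362}$ ($a{\left(W \right)} = \left(W + \left(\frac{W}{-157} + \frac{W}{-66}\right)\right) \left(W - \left(\frac{5}{3} + 10 W\right)\right) = \left(W + \left(W \left(- \frac{1}{157}\right) + W \left(- \frac{1}{66}\right)\right)\right) \left(- \frac{5}{3} - 9 W\right) = \left(W - \frac{223 W}{10362}\right) \left(- \frac{5}{3} - 9 W\right) = \frac{10139 W}{10362} \left(- \frac{5}{3} - 9 W\right) = \frac{10139 W \left(- \frac{5}{3} - 9 W\right)}{10362}$)
$\frac{1}{a{\left(c \right)}} = \frac{1}{\left(- \frac{10139}{31086}\right) \left(-93\right) \left(5 + 27 \left(-93\right)\right)} = \frac{1}{\left(- \frac{10139}{31086}\right) \left(-93\right) \left(5 - 2511\right)} = \frac{1}{\left(- \frac{10139}{31086}\right) \left(-93\right) \left(-2506\right)} = \frac{1}{- \frac{393829177}{5181}} = - \frac{5181}{393829177}$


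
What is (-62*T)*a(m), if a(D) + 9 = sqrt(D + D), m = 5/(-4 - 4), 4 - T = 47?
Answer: -23994 + 1333*I*sqrt(5) ≈ -23994.0 + 2980.7*I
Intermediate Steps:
T = -43 (T = 4 - 1*47 = 4 - 47 = -43)
m = -5/8 (m = 5/(-8) = 5*(-1/8) = -5/8 ≈ -0.62500)
a(D) = -9 + sqrt(2)*sqrt(D) (a(D) = -9 + sqrt(D + D) = -9 + sqrt(2*D) = -9 + sqrt(2)*sqrt(D))
(-62*T)*a(m) = (-62*(-43))*(-9 + sqrt(2)*sqrt(-5/8)) = 2666*(-9 + sqrt(2)*(I*sqrt(10)/4)) = 2666*(-9 + I*sqrt(5)/2) = -23994 + 1333*I*sqrt(5)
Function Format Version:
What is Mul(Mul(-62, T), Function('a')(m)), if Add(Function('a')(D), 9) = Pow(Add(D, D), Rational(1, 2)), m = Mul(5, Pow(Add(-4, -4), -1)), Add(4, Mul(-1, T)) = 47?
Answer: Add(-23994, Mul(1333, I, Pow(5, Rational(1, 2)))) ≈ Add(-23994., Mul(2980.7, I))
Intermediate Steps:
T = -43 (T = Add(4, Mul(-1, 47)) = Add(4, -47) = -43)
m = Rational(-5, 8) (m = Mul(5, Pow(-8, -1)) = Mul(5, Rational(-1, 8)) = Rational(-5, 8) ≈ -0.62500)
Function('a')(D) = Add(-9, Mul(Pow(2, Rational(1, 2)), Pow(D, Rational(1, 2)))) (Function('a')(D) = Add(-9, Pow(Add(D, D), Rational(1, 2))) = Add(-9, Pow(Mul(2, D), Rational(1, 2))) = Add(-9, Mul(Pow(2, Rational(1, 2)), Pow(D, Rational(1, 2)))))
Mul(Mul(-62, T), Function('a')(m)) = Mul(Mul(-62, -43), Add(-9, Mul(Pow(2, Rational(1, 2)), Pow(Rational(-5, 8), Rational(1, 2))))) = Mul(2666, Add(-9, Mul(Pow(2, Rational(1, 2)), Mul(Rational(1, 4), I, Pow(10, Rational(1, 2)))))) = Mul(2666, Add(-9, Mul(Rational(1, 2), I, Pow(5, Rational(1, 2))))) = Add(-23994, Mul(1333, I, Pow(5, Rational(1, 2))))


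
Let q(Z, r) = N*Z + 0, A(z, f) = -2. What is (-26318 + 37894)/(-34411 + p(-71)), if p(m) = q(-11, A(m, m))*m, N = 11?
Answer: -2894/6455 ≈ -0.44833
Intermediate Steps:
q(Z, r) = 11*Z (q(Z, r) = 11*Z + 0 = 11*Z)
p(m) = -121*m (p(m) = (11*(-11))*m = -121*m)
(-26318 + 37894)/(-34411 + p(-71)) = (-26318 + 37894)/(-34411 - 121*(-71)) = 11576/(-34411 + 8591) = 11576/(-25820) = 11576*(-1/25820) = -2894/6455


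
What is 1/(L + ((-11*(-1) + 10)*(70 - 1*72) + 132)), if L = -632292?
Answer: -1/632202 ≈ -1.5818e-6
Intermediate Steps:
1/(L + ((-11*(-1) + 10)*(70 - 1*72) + 132)) = 1/(-632292 + ((-11*(-1) + 10)*(70 - 1*72) + 132)) = 1/(-632292 + ((11 + 10)*(70 - 72) + 132)) = 1/(-632292 + (21*(-2) + 132)) = 1/(-632292 + (-42 + 132)) = 1/(-632292 + 90) = 1/(-632202) = -1/632202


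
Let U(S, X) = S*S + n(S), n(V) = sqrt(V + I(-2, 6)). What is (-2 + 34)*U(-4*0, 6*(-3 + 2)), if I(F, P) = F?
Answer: 32*I*sqrt(2) ≈ 45.255*I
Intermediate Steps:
n(V) = sqrt(-2 + V) (n(V) = sqrt(V - 2) = sqrt(-2 + V))
U(S, X) = S**2 + sqrt(-2 + S) (U(S, X) = S*S + sqrt(-2 + S) = S**2 + sqrt(-2 + S))
(-2 + 34)*U(-4*0, 6*(-3 + 2)) = (-2 + 34)*((-4*0)**2 + sqrt(-2 - 4*0)) = 32*(0**2 + sqrt(-2 + 0)) = 32*(0 + sqrt(-2)) = 32*(0 + I*sqrt(2)) = 32*(I*sqrt(2)) = 32*I*sqrt(2)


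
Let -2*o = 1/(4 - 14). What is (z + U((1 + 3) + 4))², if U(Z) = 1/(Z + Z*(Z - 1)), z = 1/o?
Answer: 1640961/4096 ≈ 400.63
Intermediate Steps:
o = 1/20 (o = -1/(2*(4 - 14)) = -½/(-10) = -½*(-⅒) = 1/20 ≈ 0.050000)
z = 20 (z = 1/(1/20) = 20)
U(Z) = 1/(Z + Z*(-1 + Z))
(z + U((1 + 3) + 4))² = (20 + ((1 + 3) + 4)⁻²)² = (20 + (4 + 4)⁻²)² = (20 + 8⁻²)² = (20 + 1/64)² = (1281/64)² = 1640961/4096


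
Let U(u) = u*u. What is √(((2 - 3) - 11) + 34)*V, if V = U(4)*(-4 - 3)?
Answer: -112*√22 ≈ -525.33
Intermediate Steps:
U(u) = u²
V = -112 (V = 4²*(-4 - 3) = 16*(-7) = -112)
√(((2 - 3) - 11) + 34)*V = √(((2 - 3) - 11) + 34)*(-112) = √((-1 - 11) + 34)*(-112) = √(-12 + 34)*(-112) = √22*(-112) = -112*√22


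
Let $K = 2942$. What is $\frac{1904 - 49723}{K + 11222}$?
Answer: $- \frac{47819}{14164} \approx -3.3761$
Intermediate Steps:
$\frac{1904 - 49723}{K + 11222} = \frac{1904 - 49723}{2942 + 11222} = - \frac{47819}{14164}$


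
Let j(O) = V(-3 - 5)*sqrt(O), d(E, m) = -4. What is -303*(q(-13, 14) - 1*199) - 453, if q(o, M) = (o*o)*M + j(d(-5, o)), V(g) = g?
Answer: -657054 + 4848*I ≈ -6.5705e+5 + 4848.0*I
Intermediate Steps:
j(O) = -8*sqrt(O) (j(O) = (-3 - 5)*sqrt(O) = -8*sqrt(O))
q(o, M) = -16*I + M*o**2 (q(o, M) = (o*o)*M - 16*I = o**2*M - 16*I = M*o**2 - 16*I = -16*I + M*o**2)
-303*(q(-13, 14) - 1*199) - 453 = -303*((-16*I + 14*(-13)**2) - 1*199) - 453 = -303*((-16*I + 14*169) - 199) - 453 = -303*((-16*I + 2366) - 199) - 453 = -303*((2366 - 16*I) - 199) - 453 = -303*(2167 - 16*I) - 453 = (-656601 + 4848*I) - 453 = -657054 + 4848*I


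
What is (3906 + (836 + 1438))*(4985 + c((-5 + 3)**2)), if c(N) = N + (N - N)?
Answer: 30832020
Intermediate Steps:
c(N) = N (c(N) = N + 0 = N)
(3906 + (836 + 1438))*(4985 + c((-5 + 3)**2)) = (3906 + (836 + 1438))*(4985 + (-5 + 3)**2) = (3906 + 2274)*(4985 + (-2)**2) = 6180*(4985 + 4) = 6180*4989 = 30832020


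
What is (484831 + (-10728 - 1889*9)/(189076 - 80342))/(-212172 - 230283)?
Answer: -10543517245/9621980394 ≈ -1.0958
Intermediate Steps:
(484831 + (-10728 - 1889*9)/(189076 - 80342))/(-212172 - 230283) = (484831 + (-10728 - 17001)/108734)/(-442455) = (484831 - 27729*1/108734)*(-1/442455) = (484831 - 27729/108734)*(-1/442455) = (52717586225/108734)*(-1/442455) = -10543517245/9621980394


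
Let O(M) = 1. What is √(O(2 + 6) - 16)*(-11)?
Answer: -11*I*√15 ≈ -42.603*I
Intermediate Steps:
√(O(2 + 6) - 16)*(-11) = √(1 - 16)*(-11) = √(-15)*(-11) = (I*√15)*(-11) = -11*I*√15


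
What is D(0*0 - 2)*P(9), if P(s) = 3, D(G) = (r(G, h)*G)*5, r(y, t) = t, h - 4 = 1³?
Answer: -150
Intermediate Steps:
h = 5 (h = 4 + 1³ = 4 + 1 = 5)
D(G) = 25*G (D(G) = (5*G)*5 = 25*G)
D(0*0 - 2)*P(9) = (25*(0*0 - 2))*3 = (25*(0 - 2))*3 = (25*(-2))*3 = -50*3 = -150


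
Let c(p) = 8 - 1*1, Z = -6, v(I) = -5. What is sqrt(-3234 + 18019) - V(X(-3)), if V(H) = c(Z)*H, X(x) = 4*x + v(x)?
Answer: 119 + sqrt(14785) ≈ 240.59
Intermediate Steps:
c(p) = 7 (c(p) = 8 - 1 = 7)
X(x) = -5 + 4*x (X(x) = 4*x - 5 = -5 + 4*x)
V(H) = 7*H
sqrt(-3234 + 18019) - V(X(-3)) = sqrt(-3234 + 18019) - 7*(-5 + 4*(-3)) = sqrt(14785) - 7*(-5 - 12) = sqrt(14785) - 7*(-17) = sqrt(14785) - 1*(-119) = sqrt(14785) + 119 = 119 + sqrt(14785)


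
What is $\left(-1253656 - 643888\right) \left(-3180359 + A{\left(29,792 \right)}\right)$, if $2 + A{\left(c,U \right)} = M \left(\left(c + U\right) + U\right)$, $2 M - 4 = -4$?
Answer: $6034874933384$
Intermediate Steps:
$M = 0$ ($M = 2 + \frac{1}{2} \left(-4\right) = 2 - 2 = 0$)
$A{\left(c,U \right)} = -2$ ($A{\left(c,U \right)} = -2 + 0 \left(\left(c + U\right) + U\right) = -2 + 0 \left(\left(U + c\right) + U\right) = -2 + 0 \left(c + 2 U\right) = -2 + 0 = -2$)
$\left(-1253656 - 643888\right) \left(-3180359 + A{\left(29,792 \right)}\right) = \left(-1253656 - 643888\right) \left(-3180359 - 2\right) = \left(-1897544\right) \left(-3180361\right) = 6034874933384$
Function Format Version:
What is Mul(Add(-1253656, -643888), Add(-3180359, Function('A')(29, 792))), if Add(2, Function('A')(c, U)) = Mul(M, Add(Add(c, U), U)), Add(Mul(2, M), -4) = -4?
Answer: 6034874933384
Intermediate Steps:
M = 0 (M = Add(2, Mul(Rational(1, 2), -4)) = Add(2, -2) = 0)
Function('A')(c, U) = -2 (Function('A')(c, U) = Add(-2, Mul(0, Add(Add(c, U), U))) = Add(-2, Mul(0, Add(Add(U, c), U))) = Add(-2, Mul(0, Add(c, Mul(2, U)))) = Add(-2, 0) = -2)
Mul(Add(-1253656, -643888), Add(-3180359, Function('A')(29, 792))) = Mul(Add(-1253656, -643888), Add(-3180359, -2)) = Mul(-1897544, -3180361) = 6034874933384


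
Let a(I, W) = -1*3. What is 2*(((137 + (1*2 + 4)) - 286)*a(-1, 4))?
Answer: 858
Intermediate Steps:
a(I, W) = -3
2*(((137 + (1*2 + 4)) - 286)*a(-1, 4)) = 2*(((137 + (1*2 + 4)) - 286)*(-3)) = 2*(((137 + (2 + 4)) - 286)*(-3)) = 2*(((137 + 6) - 286)*(-3)) = 2*((143 - 286)*(-3)) = 2*(-143*(-3)) = 2*429 = 858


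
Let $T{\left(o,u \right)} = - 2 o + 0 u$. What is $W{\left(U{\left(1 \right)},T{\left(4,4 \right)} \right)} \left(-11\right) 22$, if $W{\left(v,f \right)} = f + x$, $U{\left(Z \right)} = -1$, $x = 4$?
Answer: $968$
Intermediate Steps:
$T{\left(o,u \right)} = - 2 o$ ($T{\left(o,u \right)} = - 2 o + 0 = - 2 o$)
$W{\left(v,f \right)} = 4 + f$ ($W{\left(v,f \right)} = f + 4 = 4 + f$)
$W{\left(U{\left(1 \right)},T{\left(4,4 \right)} \right)} \left(-11\right) 22 = \left(4 - 8\right) \left(-11\right) 22 = \left(-4\right) \left(-11\right) 22 = 44 \cdot 22 = 968$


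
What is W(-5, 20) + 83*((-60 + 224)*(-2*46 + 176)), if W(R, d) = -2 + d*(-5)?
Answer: 1143306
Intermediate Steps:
W(R, d) = -2 - 5*d
W(-5, 20) + 83*((-60 + 224)*(-2*46 + 176)) = (-2 - 5*20) + 83*((-60 + 224)*(-2*46 + 176)) = (-2 - 100) + 83*(164*(-92 + 176)) = -102 + 83*(164*84) = -102 + 83*13776 = -102 + 1143408 = 1143306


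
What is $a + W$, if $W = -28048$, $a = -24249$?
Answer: $-52297$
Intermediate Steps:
$a + W = -24249 - 28048 = -52297$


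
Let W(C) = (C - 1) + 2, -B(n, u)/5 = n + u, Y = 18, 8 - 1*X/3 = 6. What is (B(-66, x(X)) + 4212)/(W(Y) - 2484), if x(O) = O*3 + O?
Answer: -4422/2465 ≈ -1.7939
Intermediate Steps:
X = 6 (X = 24 - 3*6 = 24 - 18 = 6)
x(O) = 4*O (x(O) = 3*O + O = 4*O)
B(n, u) = -5*n - 5*u (B(n, u) = -5*(n + u) = -5*n - 5*u)
W(C) = 1 + C (W(C) = (-1 + C) + 2 = 1 + C)
(B(-66, x(X)) + 4212)/(W(Y) - 2484) = ((-5*(-66) - 20*6) + 4212)/((1 + 18) - 2484) = ((330 - 5*24) + 4212)/(19 - 2484) = ((330 - 120) + 4212)/(-2465) = (210 + 4212)*(-1/2465) = 4422*(-1/2465) = -4422/2465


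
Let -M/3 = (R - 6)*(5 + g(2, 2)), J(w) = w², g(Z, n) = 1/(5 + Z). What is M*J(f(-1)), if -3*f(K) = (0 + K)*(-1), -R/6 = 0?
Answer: 72/7 ≈ 10.286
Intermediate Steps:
R = 0 (R = -6*0 = 0)
f(K) = K/3 (f(K) = -(0 + K)*(-1)/3 = -K*(-1)/3 = -(-1)*K/3 = K/3)
M = 648/7 (M = -3*(0 - 6)*(5 + 1/(5 + 2)) = -(-18)*(5 + 1/7) = -(-18)*(5 + ⅐) = -(-18)*36/7 = -3*(-216/7) = 648/7 ≈ 92.571)
M*J(f(-1)) = 648*((⅓)*(-1))²/7 = 648*(-⅓)²/7 = (648/7)*(⅑) = 72/7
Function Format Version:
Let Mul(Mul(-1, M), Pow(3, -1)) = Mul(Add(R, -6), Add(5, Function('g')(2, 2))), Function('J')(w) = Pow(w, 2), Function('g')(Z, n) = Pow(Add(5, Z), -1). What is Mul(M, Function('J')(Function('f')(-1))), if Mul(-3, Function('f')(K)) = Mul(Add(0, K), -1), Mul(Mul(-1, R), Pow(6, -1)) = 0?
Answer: Rational(72, 7) ≈ 10.286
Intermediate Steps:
R = 0 (R = Mul(-6, 0) = 0)
Function('f')(K) = Mul(Rational(1, 3), K) (Function('f')(K) = Mul(Rational(-1, 3), Mul(Add(0, K), -1)) = Mul(Rational(-1, 3), Mul(K, -1)) = Mul(Rational(-1, 3), Mul(-1, K)) = Mul(Rational(1, 3), K))
M = Rational(648, 7) (M = Mul(-3, Mul(Add(0, -6), Add(5, Pow(Add(5, 2), -1)))) = Mul(-3, Mul(-6, Add(5, Pow(7, -1)))) = Mul(-3, Mul(-6, Add(5, Rational(1, 7)))) = Mul(-3, Mul(-6, Rational(36, 7))) = Mul(-3, Rational(-216, 7)) = Rational(648, 7) ≈ 92.571)
Mul(M, Function('J')(Function('f')(-1))) = Mul(Rational(648, 7), Pow(Mul(Rational(1, 3), -1), 2)) = Mul(Rational(648, 7), Pow(Rational(-1, 3), 2)) = Mul(Rational(648, 7), Rational(1, 9)) = Rational(72, 7)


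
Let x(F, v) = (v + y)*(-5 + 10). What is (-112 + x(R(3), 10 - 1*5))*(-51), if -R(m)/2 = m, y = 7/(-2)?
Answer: 10659/2 ≈ 5329.5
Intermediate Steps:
y = -7/2 (y = 7*(-½) = -7/2 ≈ -3.5000)
R(m) = -2*m
x(F, v) = -35/2 + 5*v (x(F, v) = (v - 7/2)*(-5 + 10) = (-7/2 + v)*5 = -35/2 + 5*v)
(-112 + x(R(3), 10 - 1*5))*(-51) = (-112 + (-35/2 + 5*(10 - 1*5)))*(-51) = (-112 + (-35/2 + 5*(10 - 5)))*(-51) = (-112 + (-35/2 + 5*5))*(-51) = (-112 + (-35/2 + 25))*(-51) = (-112 + 15/2)*(-51) = -209/2*(-51) = 10659/2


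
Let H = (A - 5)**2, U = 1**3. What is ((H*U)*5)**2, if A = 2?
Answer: 2025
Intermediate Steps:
U = 1
H = 9 (H = (2 - 5)**2 = (-3)**2 = 9)
((H*U)*5)**2 = ((9*1)*5)**2 = (9*5)**2 = 45**2 = 2025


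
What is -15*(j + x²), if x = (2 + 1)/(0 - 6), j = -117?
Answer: 7005/4 ≈ 1751.3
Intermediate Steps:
x = -½ (x = 3/(-6) = 3*(-⅙) = -½ ≈ -0.50000)
-15*(j + x²) = -15*(-117 + (-½)²) = -15*(-117 + ¼) = -15*(-467/4) = 7005/4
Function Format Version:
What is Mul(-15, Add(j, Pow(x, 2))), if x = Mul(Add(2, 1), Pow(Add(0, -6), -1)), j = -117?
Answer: Rational(7005, 4) ≈ 1751.3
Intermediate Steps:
x = Rational(-1, 2) (x = Mul(3, Pow(-6, -1)) = Mul(3, Rational(-1, 6)) = Rational(-1, 2) ≈ -0.50000)
Mul(-15, Add(j, Pow(x, 2))) = Mul(-15, Add(-117, Pow(Rational(-1, 2), 2))) = Mul(-15, Add(-117, Rational(1, 4))) = Mul(-15, Rational(-467, 4)) = Rational(7005, 4)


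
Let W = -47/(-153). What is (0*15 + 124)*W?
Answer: 5828/153 ≈ 38.091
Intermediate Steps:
W = 47/153 (W = -47*(-1/153) = 47/153 ≈ 0.30719)
(0*15 + 124)*W = (0*15 + 124)*(47/153) = (0 + 124)*(47/153) = 124*(47/153) = 5828/153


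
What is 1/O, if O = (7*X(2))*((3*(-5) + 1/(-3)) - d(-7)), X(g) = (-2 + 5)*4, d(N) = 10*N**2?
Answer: -1/42448 ≈ -2.3558e-5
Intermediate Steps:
X(g) = 12 (X(g) = 3*4 = 12)
O = -42448 (O = (7*12)*((3*(-5) + 1/(-3)) - 10*(-7)**2) = 84*((-15 - 1/3) - 10*49) = 84*(-46/3 - 1*490) = 84*(-46/3 - 490) = 84*(-1516/3) = -42448)
1/O = 1/(-42448) = -1/42448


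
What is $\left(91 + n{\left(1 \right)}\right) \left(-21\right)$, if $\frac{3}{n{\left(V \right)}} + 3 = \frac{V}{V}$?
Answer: $- \frac{3759}{2} \approx -1879.5$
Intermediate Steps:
$n{\left(V \right)} = - \frac{3}{2}$ ($n{\left(V \right)} = \frac{3}{-3 + \frac{V}{V}} = \frac{3}{-3 + 1} = \frac{3}{-2} = 3 \left(- \frac{1}{2}\right) = - \frac{3}{2}$)
$\left(91 + n{\left(1 \right)}\right) \left(-21\right) = \left(91 - \frac{3}{2}\right) \left(-21\right) = \frac{179}{2} \left(-21\right) = - \frac{3759}{2}$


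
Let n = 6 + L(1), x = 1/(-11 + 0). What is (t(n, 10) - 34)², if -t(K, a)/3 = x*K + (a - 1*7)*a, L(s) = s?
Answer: 1803649/121 ≈ 14906.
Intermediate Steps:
x = -1/11 (x = 1/(-11) = -1/11 ≈ -0.090909)
n = 7 (n = 6 + 1 = 7)
t(K, a) = 3*K/11 - 3*a*(-7 + a) (t(K, a) = -3*(-K/11 + (a - 1*7)*a) = -3*(-K/11 + (a - 7)*a) = -3*(-K/11 + (-7 + a)*a) = -3*(-K/11 + a*(-7 + a)) = 3*K/11 - 3*a*(-7 + a))
(t(n, 10) - 34)² = ((-3*10² + 21*10 + (3/11)*7) - 34)² = ((-3*100 + 210 + 21/11) - 34)² = ((-300 + 210 + 21/11) - 34)² = (-969/11 - 34)² = (-1343/11)² = 1803649/121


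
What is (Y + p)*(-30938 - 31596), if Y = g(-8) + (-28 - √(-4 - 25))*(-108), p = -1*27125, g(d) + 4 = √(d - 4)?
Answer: 1507382070 - 6753672*I*√29 - 125068*I*√3 ≈ 1.5074e+9 - 3.6586e+7*I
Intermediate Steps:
g(d) = -4 + √(-4 + d) (g(d) = -4 + √(d - 4) = -4 + √(-4 + d))
p = -27125
Y = 3020 + 2*I*√3 + 108*I*√29 (Y = (-4 + √(-4 - 8)) + (-28 - √(-4 - 25))*(-108) = (-4 + √(-12)) + (-28 - √(-29))*(-108) = (-4 + 2*I*√3) + (-28 - I*√29)*(-108) = (-4 + 2*I*√3) + (3024 + 108*I*√29) = 3020 + 2*I*√3 + 108*I*√29 ≈ 3020.0 + 585.06*I)
(Y + p)*(-30938 - 31596) = ((3020 + 2*I*√3 + 108*I*√29) - 27125)*(-30938 - 31596) = (-24105 + 2*I*√3 + 108*I*√29)*(-62534) = 1507382070 - 6753672*I*√29 - 125068*I*√3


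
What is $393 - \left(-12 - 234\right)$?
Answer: $639$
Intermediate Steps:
$393 - \left(-12 - 234\right) = 393 - -246 = 393 + 246 = 639$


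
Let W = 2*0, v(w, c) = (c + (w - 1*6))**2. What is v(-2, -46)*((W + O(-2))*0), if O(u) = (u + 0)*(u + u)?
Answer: 0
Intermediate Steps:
v(w, c) = (-6 + c + w)**2 (v(w, c) = (c + (w - 6))**2 = (c + (-6 + w))**2 = (-6 + c + w)**2)
W = 0
O(u) = 2*u**2 (O(u) = u*(2*u) = 2*u**2)
v(-2, -46)*((W + O(-2))*0) = (-6 - 46 - 2)**2*((0 + 2*(-2)**2)*0) = (-54)**2*((0 + 2*4)*0) = 2916*((0 + 8)*0) = 2916*(8*0) = 2916*0 = 0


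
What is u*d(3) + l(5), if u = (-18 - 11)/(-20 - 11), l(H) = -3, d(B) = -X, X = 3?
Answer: -180/31 ≈ -5.8064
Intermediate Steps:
d(B) = -3 (d(B) = -1*3 = -3)
u = 29/31 (u = -29/(-31) = -29*(-1/31) = 29/31 ≈ 0.93548)
u*d(3) + l(5) = (29/31)*(-3) - 3 = -87/31 - 3 = -180/31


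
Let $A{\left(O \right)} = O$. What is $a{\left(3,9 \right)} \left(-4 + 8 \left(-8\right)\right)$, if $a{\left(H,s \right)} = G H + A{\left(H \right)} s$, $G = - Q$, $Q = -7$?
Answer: $-3264$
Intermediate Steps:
$G = 7$ ($G = \left(-1\right) \left(-7\right) = 7$)
$a{\left(H,s \right)} = 7 H + H s$
$a{\left(3,9 \right)} \left(-4 + 8 \left(-8\right)\right) = 3 \left(7 + 9\right) \left(-4 + 8 \left(-8\right)\right) = 3 \cdot 16 \left(-4 - 64\right) = 48 \left(-68\right) = -3264$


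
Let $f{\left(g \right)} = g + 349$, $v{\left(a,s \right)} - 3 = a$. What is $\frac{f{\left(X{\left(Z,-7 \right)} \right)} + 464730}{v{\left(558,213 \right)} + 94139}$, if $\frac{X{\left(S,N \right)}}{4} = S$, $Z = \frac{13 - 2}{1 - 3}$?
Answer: $\frac{465057}{94700} \approx 4.9108$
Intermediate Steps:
$Z = - \frac{11}{2}$ ($Z = \frac{11}{-2} = 11 \left(- \frac{1}{2}\right) = - \frac{11}{2} \approx -5.5$)
$X{\left(S,N \right)} = 4 S$
$v{\left(a,s \right)} = 3 + a$
$f{\left(g \right)} = 349 + g$
$\frac{f{\left(X{\left(Z,-7 \right)} \right)} + 464730}{v{\left(558,213 \right)} + 94139} = \frac{\left(349 + 4 \left(- \frac{11}{2}\right)\right) + 464730}{\left(3 + 558\right) + 94139} = \frac{\left(349 - 22\right) + 464730}{561 + 94139} = \frac{327 + 464730}{94700} = 465057 \cdot \frac{1}{94700} = \frac{465057}{94700}$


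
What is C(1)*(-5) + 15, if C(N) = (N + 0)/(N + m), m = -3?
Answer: 35/2 ≈ 17.500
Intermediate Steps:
C(N) = N/(-3 + N) (C(N) = (N + 0)/(N - 3) = N/(-3 + N))
C(1)*(-5) + 15 = (1/(-3 + 1))*(-5) + 15 = (1/(-2))*(-5) + 15 = (1*(-½))*(-5) + 15 = -½*(-5) + 15 = 5/2 + 15 = 35/2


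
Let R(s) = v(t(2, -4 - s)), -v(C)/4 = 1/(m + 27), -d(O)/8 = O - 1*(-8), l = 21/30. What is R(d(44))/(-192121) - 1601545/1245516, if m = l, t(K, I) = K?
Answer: -85230198443125/66283268903772 ≈ -1.2858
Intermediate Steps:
l = 7/10 (l = 21*(1/30) = 7/10 ≈ 0.70000)
m = 7/10 ≈ 0.70000
d(O) = -64 - 8*O (d(O) = -8*(O - 1*(-8)) = -8*(O + 8) = -8*(8 + O) = -64 - 8*O)
v(C) = -40/277 (v(C) = -4/(7/10 + 27) = -4/277/10 = -4*10/277 = -40/277)
R(s) = -40/277
R(d(44))/(-192121) - 1601545/1245516 = -40/277/(-192121) - 1601545/1245516 = -40/277*(-1/192121) - 1601545*1/1245516 = 40/53217517 - 1601545/1245516 = -85230198443125/66283268903772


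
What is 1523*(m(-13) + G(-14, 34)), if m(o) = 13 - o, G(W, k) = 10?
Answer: 54828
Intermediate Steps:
1523*(m(-13) + G(-14, 34)) = 1523*((13 - 1*(-13)) + 10) = 1523*((13 + 13) + 10) = 1523*(26 + 10) = 1523*36 = 54828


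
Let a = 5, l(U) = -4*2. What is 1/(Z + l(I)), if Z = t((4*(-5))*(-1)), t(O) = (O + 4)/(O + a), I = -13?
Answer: -25/176 ≈ -0.14205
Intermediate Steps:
l(U) = -8
t(O) = (4 + O)/(5 + O) (t(O) = (O + 4)/(O + 5) = (4 + O)/(5 + O))
Z = 24/25 (Z = (4 + (4*(-5))*(-1))/(5 + (4*(-5))*(-1)) = (4 - 20*(-1))/(5 - 20*(-1)) = (4 + 20)/(5 + 20) = 24/25 ≈ 0.96000)
1/(Z + l(I)) = 1/(24/25 - 8) = 1/(-176/25) = -25/176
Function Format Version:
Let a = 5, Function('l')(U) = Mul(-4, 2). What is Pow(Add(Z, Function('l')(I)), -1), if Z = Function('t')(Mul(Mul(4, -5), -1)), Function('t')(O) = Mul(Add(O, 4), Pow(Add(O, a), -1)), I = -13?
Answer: Rational(-25, 176) ≈ -0.14205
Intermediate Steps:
Function('l')(U) = -8
Function('t')(O) = Mul(Pow(Add(5, O), -1), Add(4, O)) (Function('t')(O) = Mul(Add(O, 4), Pow(Add(O, 5), -1)) = Mul(Add(4, O), Pow(Add(5, O), -1)) = Mul(Pow(Add(5, O), -1), Add(4, O)))
Z = Rational(24, 25) (Z = Mul(Pow(Add(5, Mul(Mul(4, -5), -1)), -1), Add(4, Mul(Mul(4, -5), -1))) = Mul(Pow(Add(5, Mul(-20, -1)), -1), Add(4, Mul(-20, -1))) = Mul(Pow(Add(5, 20), -1), Add(4, 20)) = Mul(Pow(25, -1), 24) = Mul(Rational(1, 25), 24) = Rational(24, 25) ≈ 0.96000)
Pow(Add(Z, Function('l')(I)), -1) = Pow(Add(Rational(24, 25), -8), -1) = Pow(Rational(-176, 25), -1) = Rational(-25, 176)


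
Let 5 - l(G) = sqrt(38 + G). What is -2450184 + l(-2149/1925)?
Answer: -2450179 - 21*sqrt(253)/55 ≈ -2.4502e+6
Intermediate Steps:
l(G) = 5 - sqrt(38 + G)
-2450184 + l(-2149/1925) = -2450184 + (5 - sqrt(38 - 2149/1925)) = -2450184 + (5 - sqrt(38 - 2149*1/1925)) = -2450184 + (5 - sqrt(38 - 307/275)) = -2450184 + (5 - sqrt(10143/275)) = -2450184 + (5 - 21*sqrt(253)/55) = -2450179 - 21*sqrt(253)/55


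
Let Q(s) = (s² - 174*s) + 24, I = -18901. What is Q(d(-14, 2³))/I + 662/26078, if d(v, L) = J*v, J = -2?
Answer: 59246727/246450139 ≈ 0.24040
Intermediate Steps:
d(v, L) = -2*v
Q(s) = 24 + s² - 174*s
Q(d(-14, 2³))/I + 662/26078 = (24 + (-2*(-14))² - (-348)*(-14))/(-18901) + 662/26078 = (24 + 28² - 174*28)*(-1/18901) + 662*(1/26078) = (24 + 784 - 4872)*(-1/18901) + 331/13039 = -4064*(-1/18901) + 331/13039 = 4064/18901 + 331/13039 = 59246727/246450139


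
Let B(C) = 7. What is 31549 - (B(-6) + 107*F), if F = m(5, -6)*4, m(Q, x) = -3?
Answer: 32826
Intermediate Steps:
F = -12 (F = -3*4 = -12)
31549 - (B(-6) + 107*F) = 31549 - (7 + 107*(-12)) = 31549 - (7 - 1284) = 31549 - 1*(-1277) = 31549 + 1277 = 32826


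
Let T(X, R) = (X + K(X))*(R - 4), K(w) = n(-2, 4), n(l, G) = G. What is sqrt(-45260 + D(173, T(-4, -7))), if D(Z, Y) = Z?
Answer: I*sqrt(45087) ≈ 212.34*I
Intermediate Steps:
K(w) = 4
T(X, R) = (-4 + R)*(4 + X) (T(X, R) = (X + 4)*(R - 4) = (4 + X)*(-4 + R) = (-4 + R)*(4 + X))
sqrt(-45260 + D(173, T(-4, -7))) = sqrt(-45260 + 173) = sqrt(-45087) = I*sqrt(45087)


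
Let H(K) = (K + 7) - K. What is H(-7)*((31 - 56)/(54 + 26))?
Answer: -35/16 ≈ -2.1875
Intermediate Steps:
H(K) = 7 (H(K) = (7 + K) - K = 7)
H(-7)*((31 - 56)/(54 + 26)) = 7*((31 - 56)/(54 + 26)) = 7*(-25/80) = 7*(-25*1/80) = 7*(-5/16) = -35/16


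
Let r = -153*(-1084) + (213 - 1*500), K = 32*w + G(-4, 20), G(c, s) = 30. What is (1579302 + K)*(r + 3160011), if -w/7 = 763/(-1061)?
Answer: 5573140480386464/1061 ≈ 5.2527e+12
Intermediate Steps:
w = 5341/1061 (w = -5341/(-1061) = -5341*(-1)/1061 = -7*(-763/1061) = 5341/1061 ≈ 5.0339)
K = 202742/1061 (K = 32*(5341/1061) + 30 = 170912/1061 + 30 = 202742/1061 ≈ 191.09)
r = 165565 (r = 165852 + (213 - 500) = 165852 - 287 = 165565)
(1579302 + K)*(r + 3160011) = (1579302 + 202742/1061)*(165565 + 3160011) = (1675842164/1061)*3325576 = 5573140480386464/1061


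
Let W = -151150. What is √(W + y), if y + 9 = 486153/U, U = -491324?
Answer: I*√9122477890603939/245662 ≈ 388.79*I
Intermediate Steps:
y = -4908069/491324 (y = -9 + 486153/(-491324) = -9 + 486153*(-1/491324) = -9 - 486153/491324 = -4908069/491324 ≈ -9.9895)
√(W + y) = √(-151150 - 4908069/491324) = √(-74268530669/491324) = I*√9122477890603939/245662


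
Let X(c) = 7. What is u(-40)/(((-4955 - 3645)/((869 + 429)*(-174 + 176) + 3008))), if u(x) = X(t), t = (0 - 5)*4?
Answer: -9807/2150 ≈ -4.5614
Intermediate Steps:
t = -20 (t = -5*4 = -20)
u(x) = 7
u(-40)/(((-4955 - 3645)/((869 + 429)*(-174 + 176) + 3008))) = 7/(((-4955 - 3645)/((869 + 429)*(-174 + 176) + 3008))) = 7/((-8600/(1298*2 + 3008))) = 7/((-8600/(2596 + 3008))) = 7/((-8600/5604)) = 7/((-8600*1/5604)) = 7/(-2150/1401) = 7*(-1401/2150) = -9807/2150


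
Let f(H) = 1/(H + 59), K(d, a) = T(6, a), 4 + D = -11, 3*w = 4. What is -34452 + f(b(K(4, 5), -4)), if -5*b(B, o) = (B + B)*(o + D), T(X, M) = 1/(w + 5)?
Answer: -10370047/301 ≈ -34452.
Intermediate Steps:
w = 4/3 (w = (⅓)*4 = 4/3 ≈ 1.3333)
D = -15 (D = -4 - 11 = -15)
T(X, M) = 3/19 (T(X, M) = 1/(4/3 + 5) = 1/(19/3) = 3/19)
K(d, a) = 3/19
b(B, o) = -2*B*(-15 + o)/5 (b(B, o) = -(B + B)*(o - 15)/5 = -2*B*(-15 + o)/5)
f(H) = 1/(59 + H)
-34452 + f(b(K(4, 5), -4)) = -34452 + 1/(59 + (⅖)*(3/19)*(15 - 1*(-4))) = -34452 + 1/(59 + (⅖)*(3/19)*(15 + 4)) = -34452 + 1/(59 + (⅖)*(3/19)*19) = -34452 + 1/(59 + 6/5) = -34452 + 1/(301/5) = -34452 + 5/301 = -10370047/301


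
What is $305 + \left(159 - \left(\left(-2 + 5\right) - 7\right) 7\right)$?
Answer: $492$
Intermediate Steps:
$305 + \left(159 - \left(\left(-2 + 5\right) - 7\right) 7\right) = 305 + \left(159 - \left(3 - 7\right) 7\right) = 305 + \left(159 - \left(-4\right) 7\right) = 305 + \left(159 - -28\right) = 305 + \left(159 + 28\right) = 305 + 187 = 492$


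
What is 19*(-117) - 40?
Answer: -2263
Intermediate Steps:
19*(-117) - 40 = -2223 - 40 = -2263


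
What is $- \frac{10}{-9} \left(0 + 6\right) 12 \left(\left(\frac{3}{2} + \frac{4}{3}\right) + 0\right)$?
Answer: $\frac{680}{3} \approx 226.67$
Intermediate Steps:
$- \frac{10}{-9} \left(0 + 6\right) 12 \left(\left(\frac{3}{2} + \frac{4}{3}\right) + 0\right) = \left(-10\right) \left(- \frac{1}{9}\right) 6 \cdot 12 \left(\left(3 \cdot \frac{1}{2} + 4 \cdot \frac{1}{3}\right) + 0\right) = \frac{10}{9} \cdot 6 \cdot 12 \left(\left(\frac{3}{2} + \frac{4}{3}\right) + 0\right) = \frac{20}{3} \cdot 12 \left(\frac{17}{6} + 0\right) = 80 \cdot \frac{17}{6} = \frac{680}{3}$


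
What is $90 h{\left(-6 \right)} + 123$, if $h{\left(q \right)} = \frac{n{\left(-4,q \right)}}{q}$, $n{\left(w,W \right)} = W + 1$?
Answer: $198$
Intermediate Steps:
$n{\left(w,W \right)} = 1 + W$
$h{\left(q \right)} = \frac{1 + q}{q}$
$90 h{\left(-6 \right)} + 123 = 90 \frac{1 - 6}{-6} + 123 = 90 \left(\left(- \frac{1}{6}\right) \left(-5\right)\right) + 123 = 90 \cdot \frac{5}{6} + 123 = 75 + 123 = 198$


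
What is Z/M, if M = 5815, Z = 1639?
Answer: 1639/5815 ≈ 0.28186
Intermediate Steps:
Z/M = 1639/5815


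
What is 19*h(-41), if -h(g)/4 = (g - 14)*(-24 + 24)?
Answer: 0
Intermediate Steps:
h(g) = 0 (h(g) = -4*(g - 14)*(-24 + 24) = -4*(-14 + g)*0 = -4*0 = 0)
19*h(-41) = 19*0 = 0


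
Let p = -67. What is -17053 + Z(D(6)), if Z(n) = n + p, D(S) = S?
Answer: -17114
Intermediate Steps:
Z(n) = -67 + n (Z(n) = n - 67 = -67 + n)
-17053 + Z(D(6)) = -17053 + (-67 + 6) = -17053 - 61 = -17114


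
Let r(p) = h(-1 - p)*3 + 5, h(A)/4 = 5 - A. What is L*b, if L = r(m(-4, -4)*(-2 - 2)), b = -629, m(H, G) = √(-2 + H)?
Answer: -48433 + 30192*I*√6 ≈ -48433.0 + 73955.0*I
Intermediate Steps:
h(A) = 20 - 4*A (h(A) = 4*(5 - A) = 20 - 4*A)
r(p) = 77 + 12*p (r(p) = (20 - 4*(-1 - p))*3 + 5 = (20 + (4 + 4*p))*3 + 5 = (24 + 4*p)*3 + 5 = (72 + 12*p) + 5 = 77 + 12*p)
L = 77 - 48*I*√6 (L = 77 + 12*(√(-2 - 4)*(-2 - 2)) = 77 + 12*(√(-6)*(-4)) = 77 + 12*((I*√6)*(-4)) = 77 + 12*(-4*I*√6) = 77 - 48*I*√6 ≈ 77.0 - 117.58*I)
L*b = (77 - 48*I*√6)*(-629) = -48433 + 30192*I*√6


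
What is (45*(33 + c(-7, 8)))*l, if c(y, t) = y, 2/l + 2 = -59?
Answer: -2340/61 ≈ -38.361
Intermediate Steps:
l = -2/61 (l = 2/(-2 - 59) = 2/(-61) = 2*(-1/61) = -2/61 ≈ -0.032787)
(45*(33 + c(-7, 8)))*l = (45*(33 - 7))*(-2/61) = (45*26)*(-2/61) = 1170*(-2/61) = -2340/61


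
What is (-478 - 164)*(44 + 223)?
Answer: -171414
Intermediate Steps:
(-478 - 164)*(44 + 223) = -642*267 = -171414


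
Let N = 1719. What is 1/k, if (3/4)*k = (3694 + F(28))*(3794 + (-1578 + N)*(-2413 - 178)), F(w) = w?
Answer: -3/5382562856 ≈ -5.5736e-10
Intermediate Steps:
k = -5382562856/3 (k = 4*((3694 + 28)*(3794 + (-1578 + 1719)*(-2413 - 178)))/3 = 4*(3722*(3794 + 141*(-2591)))/3 = 4*(3722*(3794 - 365331))/3 = 4*(3722*(-361537))/3 = (4/3)*(-1345640714) = -5382562856/3 ≈ -1.7942e+9)
1/k = 1/(-5382562856/3) = -3/5382562856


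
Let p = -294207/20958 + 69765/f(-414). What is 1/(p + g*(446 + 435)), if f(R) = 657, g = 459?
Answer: 1529934/618814163305 ≈ 2.4724e-6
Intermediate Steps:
p = 140982319/1529934 (p = -294207/20958 + 69765/657 = -294207*1/20958 + 69765*(1/657) = -98069/6986 + 23255/219 = 140982319/1529934 ≈ 92.149)
1/(p + g*(446 + 435)) = 1/(140982319/1529934 + 459*(446 + 435)) = 1/(140982319/1529934 + 459*881) = 1/(140982319/1529934 + 404379) = 1/(618814163305/1529934) = 1529934/618814163305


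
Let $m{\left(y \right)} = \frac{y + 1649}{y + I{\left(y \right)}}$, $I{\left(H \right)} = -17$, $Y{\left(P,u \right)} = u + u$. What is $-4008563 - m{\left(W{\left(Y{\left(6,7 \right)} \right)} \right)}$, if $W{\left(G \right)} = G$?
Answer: $- \frac{12024026}{3} \approx -4.008 \cdot 10^{6}$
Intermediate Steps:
$Y{\left(P,u \right)} = 2 u$
$m{\left(y \right)} = \frac{1649 + y}{-17 + y}$ ($m{\left(y \right)} = \frac{y + 1649}{y - 17} = \frac{1649 + y}{-17 + y}$)
$-4008563 - m{\left(W{\left(Y{\left(6,7 \right)} \right)} \right)} = -4008563 - \frac{1649 + 2 \cdot 7}{-17 + 2 \cdot 7} = -4008563 - \frac{1649 + 14}{-17 + 14} = -4008563 - \frac{1}{-3} \cdot 1663 = -4008563 - \left(- \frac{1}{3}\right) 1663 = -4008563 - - \frac{1663}{3} = -4008563 + \frac{1663}{3} = - \frac{12024026}{3}$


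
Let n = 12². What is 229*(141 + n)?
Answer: 65265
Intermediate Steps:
n = 144
229*(141 + n) = 229*(141 + 144) = 229*285 = 65265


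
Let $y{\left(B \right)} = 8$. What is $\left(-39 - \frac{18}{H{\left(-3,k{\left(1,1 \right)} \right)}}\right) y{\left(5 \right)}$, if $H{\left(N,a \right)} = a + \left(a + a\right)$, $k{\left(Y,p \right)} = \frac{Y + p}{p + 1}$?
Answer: $-360$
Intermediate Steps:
$k{\left(Y,p \right)} = \frac{Y + p}{1 + p}$
$H{\left(N,a \right)} = 3 a$ ($H{\left(N,a \right)} = a + 2 a = 3 a$)
$\left(-39 - \frac{18}{H{\left(-3,k{\left(1,1 \right)} \right)}}\right) y{\left(5 \right)} = \left(-39 - \frac{18}{3 \frac{1 + 1}{1 + 1}}\right) 8 = \left(-39 - \frac{18}{3 \cdot \frac{1}{2} \cdot 2}\right) 8 = \left(-39 - \frac{18}{3 \cdot 1}\right) 8 = \left(-39 - \frac{18}{3}\right) 8 = \left(-39 - 6\right) 8 = \left(-45\right) 8 = -360$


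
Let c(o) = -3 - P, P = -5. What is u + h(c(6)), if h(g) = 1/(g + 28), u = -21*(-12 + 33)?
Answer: -13229/30 ≈ -440.97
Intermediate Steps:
c(o) = 2 (c(o) = -3 - 1*(-5) = -3 + 5 = 2)
u = -441 (u = -21*21 = -441)
h(g) = 1/(28 + g)
u + h(c(6)) = -441 + 1/(28 + 2) = -441 + 1/30 = -13229/30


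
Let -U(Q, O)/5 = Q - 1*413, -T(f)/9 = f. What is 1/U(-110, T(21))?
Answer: 1/2615 ≈ 0.00038241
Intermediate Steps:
T(f) = -9*f
U(Q, O) = 2065 - 5*Q (U(Q, O) = -5*(Q - 1*413) = -5*(Q - 413) = -5*(-413 + Q) = 2065 - 5*Q)
1/U(-110, T(21)) = 1/(2065 - 5*(-110)) = 1/(2065 + 550) = 1/2615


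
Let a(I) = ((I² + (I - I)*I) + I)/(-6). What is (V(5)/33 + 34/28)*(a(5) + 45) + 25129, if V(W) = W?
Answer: 5817419/231 ≈ 25184.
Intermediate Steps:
a(I) = -I/6 - I²/6 (a(I) = ((I² + 0*I) + I)*(-⅙) = ((I² + 0) + I)*(-⅙) = (I² + I)*(-⅙) = (I + I²)*(-⅙) = -I/6 - I²/6)
(V(5)/33 + 34/28)*(a(5) + 45) + 25129 = (5/33 + 34/28)*(-⅙*5*(1 + 5) + 45) + 25129 = (5*(1/33) + 34*(1/28))*(-⅙*5*6 + 45) + 25129 = (5/33 + 17/14)*(-5 + 45) + 25129 = (631/462)*40 + 25129 = 12620/231 + 25129 = 5817419/231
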